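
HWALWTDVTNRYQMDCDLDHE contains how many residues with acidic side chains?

Aspartate (D) and glutamate (E) have carboxylic-acid side chains and are the acidic amino acids.
Matching residues: D7, D15, D17, D19, E21.

5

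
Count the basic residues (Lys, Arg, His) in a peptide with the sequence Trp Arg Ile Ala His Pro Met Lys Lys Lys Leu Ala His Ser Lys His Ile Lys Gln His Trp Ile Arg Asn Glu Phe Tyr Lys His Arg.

14

Matching residues: Arg2, His5, Lys8, Lys9, Lys10, His13, Lys15, His16, Lys18, His20, Arg23, Lys28, His29, Arg30.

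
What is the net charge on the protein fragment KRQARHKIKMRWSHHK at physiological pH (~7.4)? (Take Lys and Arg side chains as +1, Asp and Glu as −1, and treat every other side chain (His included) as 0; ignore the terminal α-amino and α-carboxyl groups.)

+7

Positive (K, R): K1, R2, R5, K7, K9, R11, K16 → +7.
Negative (D, E): none → −0.
Net charge = (+7) + (−0) = +7.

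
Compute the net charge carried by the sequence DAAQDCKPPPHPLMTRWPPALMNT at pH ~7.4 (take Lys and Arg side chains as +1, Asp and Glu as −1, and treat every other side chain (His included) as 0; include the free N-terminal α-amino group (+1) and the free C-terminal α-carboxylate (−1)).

Positive (K, R): K7, R16 → +2.
Negative (D, E): D1, D5 → −2.
The N-terminus (+1) and C-terminus (−1) cancel.
Net charge = (+2) + (−2) = 0.

0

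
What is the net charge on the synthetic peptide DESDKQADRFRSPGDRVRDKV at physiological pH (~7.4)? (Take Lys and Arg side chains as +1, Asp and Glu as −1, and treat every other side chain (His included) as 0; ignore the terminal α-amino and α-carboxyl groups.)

Positive (K, R): K5, R9, R11, R16, R18, K20 → +6.
Negative (D, E): D1, E2, D4, D8, D15, D19 → −6.
Net charge = (+6) + (−6) = 0.

0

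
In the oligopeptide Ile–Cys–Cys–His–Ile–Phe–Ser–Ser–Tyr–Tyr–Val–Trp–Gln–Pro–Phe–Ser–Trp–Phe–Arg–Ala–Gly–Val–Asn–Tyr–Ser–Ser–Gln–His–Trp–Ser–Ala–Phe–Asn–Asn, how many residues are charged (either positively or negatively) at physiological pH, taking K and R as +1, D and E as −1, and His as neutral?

1

Charged side chains at pH ~7.4: K, R (positive); D, E (negative).
Matching residues: Arg19.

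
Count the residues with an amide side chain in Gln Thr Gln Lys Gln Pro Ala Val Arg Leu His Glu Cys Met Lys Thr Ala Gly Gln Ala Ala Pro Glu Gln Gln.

6

Only N (asparagine) and Q (glutamine) carry a side-chain carboxamide.
Matching residues: Gln1, Gln3, Gln5, Gln19, Gln24, Gln25.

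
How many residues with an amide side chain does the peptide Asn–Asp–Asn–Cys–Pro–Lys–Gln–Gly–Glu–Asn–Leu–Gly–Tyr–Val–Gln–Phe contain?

5

The amide-side-chain residues are Asn (N) and Gln (Q).
Matching residues: Asn1, Asn3, Gln7, Asn10, Gln15.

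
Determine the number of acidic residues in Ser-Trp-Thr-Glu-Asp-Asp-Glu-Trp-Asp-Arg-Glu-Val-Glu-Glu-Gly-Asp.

Only D (aspartate) and E (glutamate) carry a side-chain carboxylic acid.
Matching residues: Glu4, Asp5, Asp6, Glu7, Asp9, Glu11, Glu13, Glu14, Asp16.

9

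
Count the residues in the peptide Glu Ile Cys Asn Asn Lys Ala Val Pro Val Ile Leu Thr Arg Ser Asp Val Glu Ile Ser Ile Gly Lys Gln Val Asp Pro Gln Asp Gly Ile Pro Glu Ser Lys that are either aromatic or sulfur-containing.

Aromatic: F, W, Y. Sulfur-containing: C, M.
Aromatic residues here: none (0).
Sulfur-containing residues here: Cys3 (1).
The two groups share no amino acid, so total = 0 + 1 = 1.

1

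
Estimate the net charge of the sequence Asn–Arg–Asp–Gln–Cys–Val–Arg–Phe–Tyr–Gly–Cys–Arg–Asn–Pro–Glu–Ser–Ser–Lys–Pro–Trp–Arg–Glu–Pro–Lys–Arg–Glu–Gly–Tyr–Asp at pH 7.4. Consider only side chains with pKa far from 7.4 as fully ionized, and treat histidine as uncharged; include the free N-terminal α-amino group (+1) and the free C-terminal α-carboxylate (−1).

+2

Near pH 7.4, K and R contribute +1 each, D and E contribute −1 each, and every other side chain (His included, as stated) is uncharged.
Positive (K, R): Arg2, Arg7, Arg12, Lys18, Arg21, Lys24, Arg25 → +7.
Negative (D, E): Asp3, Glu15, Glu22, Glu26, Asp29 → −5.
The N-terminus (+1) and C-terminus (−1) cancel.
Net charge = (+7) + (−5) = +2.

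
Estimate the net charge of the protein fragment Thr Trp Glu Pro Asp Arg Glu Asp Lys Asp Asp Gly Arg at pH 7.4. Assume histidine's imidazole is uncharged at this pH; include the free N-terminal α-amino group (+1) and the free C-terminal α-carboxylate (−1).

Near pH 7.4, K and R contribute +1 each, D and E contribute −1 each, and every other side chain (His included, as stated) is uncharged.
Positive (K, R): Arg6, Lys9, Arg13 → +3.
Negative (D, E): Glu3, Asp5, Glu7, Asp8, Asp10, Asp11 → −6.
The N-terminus (+1) and C-terminus (−1) cancel.
Net charge = (+3) + (−6) = −3.

-3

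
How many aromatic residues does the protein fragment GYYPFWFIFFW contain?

Phenylalanine (F), tryptophan (W), and tyrosine (Y) have aromatic ring side chains.
Matching residues: Y2, Y3, F5, W6, F7, F9, F10, W11.

8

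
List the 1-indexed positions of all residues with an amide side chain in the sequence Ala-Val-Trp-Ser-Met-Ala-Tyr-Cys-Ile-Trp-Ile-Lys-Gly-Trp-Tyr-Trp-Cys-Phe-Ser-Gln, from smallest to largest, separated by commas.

Only N (asparagine) and Q (glutamine) carry a side-chain carboxamide.
Matching residues: Gln20.

20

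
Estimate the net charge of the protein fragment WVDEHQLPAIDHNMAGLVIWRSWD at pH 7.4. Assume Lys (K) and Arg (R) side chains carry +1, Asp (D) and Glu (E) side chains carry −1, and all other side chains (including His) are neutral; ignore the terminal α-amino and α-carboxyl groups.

-3

Positive (K, R): R21 → +1.
Negative (D, E): D3, E4, D11, D24 → −4.
Net charge = (+1) + (−4) = −3.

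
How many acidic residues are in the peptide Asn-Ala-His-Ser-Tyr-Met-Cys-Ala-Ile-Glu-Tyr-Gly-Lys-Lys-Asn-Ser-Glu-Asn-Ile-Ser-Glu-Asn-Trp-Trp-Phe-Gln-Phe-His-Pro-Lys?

Aspartate (D) and glutamate (E) have carboxylic-acid side chains and are the acidic amino acids.
Matching residues: Glu10, Glu17, Glu21.

3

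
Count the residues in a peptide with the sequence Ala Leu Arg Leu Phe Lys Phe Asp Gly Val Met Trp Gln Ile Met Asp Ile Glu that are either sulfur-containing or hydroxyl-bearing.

Sulfur-containing: C, M. Hydroxyl-bearing: S, T, Y.
Sulfur-containing residues here: Met11, Met15 (2).
Hydroxyl-bearing residues here: none (0).
The two groups share no amino acid, so total = 2 + 0 = 2.

2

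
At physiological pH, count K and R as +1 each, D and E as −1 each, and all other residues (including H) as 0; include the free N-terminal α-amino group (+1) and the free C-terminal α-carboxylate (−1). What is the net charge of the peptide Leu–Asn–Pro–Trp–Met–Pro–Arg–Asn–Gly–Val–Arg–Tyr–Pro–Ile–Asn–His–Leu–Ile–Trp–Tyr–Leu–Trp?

Positive (K, R): Arg7, Arg11 → +2.
Negative (D, E): none → −0.
The N-terminus (+1) and C-terminus (−1) cancel.
Net charge = (+2) + (−0) = +2.

+2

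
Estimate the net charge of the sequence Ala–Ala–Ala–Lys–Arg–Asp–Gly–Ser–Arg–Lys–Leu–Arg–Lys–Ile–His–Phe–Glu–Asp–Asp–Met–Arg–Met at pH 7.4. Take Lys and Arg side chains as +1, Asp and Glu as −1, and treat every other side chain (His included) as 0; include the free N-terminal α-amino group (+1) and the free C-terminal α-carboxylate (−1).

+3

Positive (K, R): Lys4, Arg5, Arg9, Lys10, Arg12, Lys13, Arg21 → +7.
Negative (D, E): Asp6, Glu17, Asp18, Asp19 → −4.
The N-terminus (+1) and C-terminus (−1) cancel.
Net charge = (+7) + (−4) = +3.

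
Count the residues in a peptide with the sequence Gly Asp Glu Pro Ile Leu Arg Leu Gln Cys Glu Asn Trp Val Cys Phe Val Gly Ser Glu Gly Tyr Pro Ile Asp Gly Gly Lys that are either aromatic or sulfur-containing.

5

Aromatic: F, W, Y. Sulfur-containing: C, M.
Aromatic residues here: Trp13, Phe16, Tyr22 (3).
Sulfur-containing residues here: Cys10, Cys15 (2).
The two groups share no amino acid, so total = 3 + 2 = 5.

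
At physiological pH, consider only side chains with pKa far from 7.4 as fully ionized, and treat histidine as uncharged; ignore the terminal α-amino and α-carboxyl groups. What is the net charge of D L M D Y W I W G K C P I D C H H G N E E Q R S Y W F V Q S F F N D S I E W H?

At pH ~7.4 the Lys and Arg side chains are protonated (+1), the Asp and Glu side chains are deprotonated (−1), and with His taken as neutral all other side chains carry no charge.
Positive (K, R): K10, R23 → +2.
Negative (D, E): D1, D4, D14, E20, E21, D34, E37 → −7.
Net charge = (+2) + (−7) = −5.

-5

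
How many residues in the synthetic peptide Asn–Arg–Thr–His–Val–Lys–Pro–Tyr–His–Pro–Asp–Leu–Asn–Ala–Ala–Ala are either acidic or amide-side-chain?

3

Acidic: D, E. Amide-side-chain: N, Q.
Acidic residues here: Asp11 (1).
Amide-side-chain residues here: Asn1, Asn13 (2).
The two groups share no amino acid, so total = 1 + 2 = 3.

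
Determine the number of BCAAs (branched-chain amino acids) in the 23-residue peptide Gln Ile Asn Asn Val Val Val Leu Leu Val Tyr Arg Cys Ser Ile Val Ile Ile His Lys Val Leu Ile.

14

The BCAAs are Val, Leu, and Ile — aliphatic side chains with a branch point.
Matching residues: Ile2, Val5, Val6, Val7, Leu8, Leu9, Val10, Ile15, Val16, Ile17, Ile18, Val21, Leu22, Ile23.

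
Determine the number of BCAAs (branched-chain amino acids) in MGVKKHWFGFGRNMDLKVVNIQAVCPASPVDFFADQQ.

7

The BCAAs are Val, Leu, and Ile — aliphatic side chains with a branch point.
Matching residues: V3, L16, V18, V19, I21, V24, V30.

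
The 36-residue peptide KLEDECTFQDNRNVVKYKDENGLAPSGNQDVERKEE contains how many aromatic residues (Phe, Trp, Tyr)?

Matching residues: F8, Y17.

2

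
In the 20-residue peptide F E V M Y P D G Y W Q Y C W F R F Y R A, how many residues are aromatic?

9

F, W, and Y each carry an aromatic ring on the side chain.
Matching residues: F1, Y5, Y9, W10, Y12, W14, F15, F17, Y18.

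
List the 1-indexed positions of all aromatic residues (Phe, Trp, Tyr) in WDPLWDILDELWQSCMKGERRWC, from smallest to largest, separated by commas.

1, 5, 12, 22

Matching residues: W1, W5, W12, W22.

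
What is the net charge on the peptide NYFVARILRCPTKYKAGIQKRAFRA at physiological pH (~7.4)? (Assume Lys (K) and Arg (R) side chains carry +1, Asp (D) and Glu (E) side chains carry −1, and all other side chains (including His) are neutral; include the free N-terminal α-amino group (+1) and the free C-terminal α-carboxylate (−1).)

Positive (K, R): R6, R9, K13, K15, K20, R21, R24 → +7.
Negative (D, E): none → −0.
The N-terminus (+1) and C-terminus (−1) cancel.
Net charge = (+7) + (−0) = +7.

+7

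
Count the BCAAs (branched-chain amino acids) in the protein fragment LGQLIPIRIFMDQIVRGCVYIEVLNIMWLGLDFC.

14

The BCAAs are Val, Leu, and Ile — aliphatic side chains with a branch point.
Matching residues: L1, L4, I5, I7, I9, I14, V15, V19, I21, V23, L24, I26, L29, L31.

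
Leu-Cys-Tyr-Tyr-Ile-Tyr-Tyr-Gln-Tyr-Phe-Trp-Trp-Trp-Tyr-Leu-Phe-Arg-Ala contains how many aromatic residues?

Phenylalanine (F), tryptophan (W), and tyrosine (Y) have aromatic ring side chains.
Matching residues: Tyr3, Tyr4, Tyr6, Tyr7, Tyr9, Phe10, Trp11, Trp12, Trp13, Tyr14, Phe16.

11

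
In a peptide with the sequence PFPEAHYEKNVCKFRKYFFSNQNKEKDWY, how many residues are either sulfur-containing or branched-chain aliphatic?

Sulfur-containing: C, M. Branched-chain aliphatic: I, L, V.
Sulfur-containing residues here: C12 (1).
Branched-chain aliphatic residues here: V11 (1).
The two groups share no amino acid, so total = 1 + 1 = 2.

2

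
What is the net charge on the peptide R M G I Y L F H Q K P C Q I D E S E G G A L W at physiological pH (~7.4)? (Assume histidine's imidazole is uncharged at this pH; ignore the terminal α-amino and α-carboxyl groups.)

-1

At pH ~7.4 the Lys and Arg side chains are protonated (+1), the Asp and Glu side chains are deprotonated (−1), and with His taken as neutral all other side chains carry no charge.
Positive (K, R): R1, K10 → +2.
Negative (D, E): D15, E16, E18 → −3.
Net charge = (+2) + (−3) = −1.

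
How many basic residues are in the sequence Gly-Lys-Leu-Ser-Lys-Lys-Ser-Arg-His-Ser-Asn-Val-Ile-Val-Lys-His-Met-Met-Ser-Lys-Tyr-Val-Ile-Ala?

K, R, and H are the three residues with basic side chains (ε-amine, guanidinium, and imidazole respectively).
Matching residues: Lys2, Lys5, Lys6, Arg8, His9, Lys15, His16, Lys20.

8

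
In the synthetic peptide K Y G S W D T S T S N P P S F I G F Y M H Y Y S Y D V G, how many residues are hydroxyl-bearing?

Serine (S), threonine (T), and tyrosine (Y) each carry a hydroxyl group on the side chain.
Matching residues: Y2, S4, T7, S8, T9, S10, S14, Y19, Y22, Y23, S24, Y25.

12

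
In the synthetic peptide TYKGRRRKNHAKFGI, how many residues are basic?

The basic amino acids are Lys (K), Arg (R), and His (H).
Matching residues: K3, R5, R6, R7, K8, H10, K12.

7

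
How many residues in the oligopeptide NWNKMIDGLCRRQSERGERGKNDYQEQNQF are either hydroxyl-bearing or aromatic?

Hydroxyl-bearing: S, T, Y. Aromatic: F, W, Y.
Hydroxyl-bearing residues here: S14, Y24 (2).
Aromatic residues here: W2, Y24, F30 (3).
Y is in both groups, so the 1 Y residue must not be double-counted.
Total = 2 + 3 − 1 = 4.

4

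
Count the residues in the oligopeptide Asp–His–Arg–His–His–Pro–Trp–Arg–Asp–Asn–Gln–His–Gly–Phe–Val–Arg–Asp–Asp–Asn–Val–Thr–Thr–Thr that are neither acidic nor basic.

12

Acidic: D, E. Basic: K, R, H. All other residues are neither.
Matching residues: Pro6, Trp7, Asn10, Gln11, Gly13, Phe14, Val15, Asn19, Val20, Thr21, Thr22, Thr23.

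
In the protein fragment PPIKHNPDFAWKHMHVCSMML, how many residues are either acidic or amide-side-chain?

Acidic: D, E. Amide-side-chain: N, Q.
Acidic residues here: D8 (1).
Amide-side-chain residues here: N6 (1).
The two groups share no amino acid, so total = 1 + 1 = 2.

2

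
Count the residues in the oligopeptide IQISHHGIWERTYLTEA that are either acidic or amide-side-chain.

3

Acidic: D, E. Amide-side-chain: N, Q.
Acidic residues here: E10, E16 (2).
Amide-side-chain residues here: Q2 (1).
The two groups share no amino acid, so total = 2 + 1 = 3.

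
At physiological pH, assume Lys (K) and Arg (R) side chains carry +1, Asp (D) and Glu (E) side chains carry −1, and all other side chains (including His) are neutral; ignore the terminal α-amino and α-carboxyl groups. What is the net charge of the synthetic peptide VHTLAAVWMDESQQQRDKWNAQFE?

Positive (K, R): R16, K18 → +2.
Negative (D, E): D10, E11, D17, E24 → −4.
Net charge = (+2) + (−4) = −2.

-2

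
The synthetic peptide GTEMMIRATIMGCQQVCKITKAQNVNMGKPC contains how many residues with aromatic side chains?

0

F, W, and Y each carry an aromatic ring on the side chain.
None of the 31 residues belong to this group.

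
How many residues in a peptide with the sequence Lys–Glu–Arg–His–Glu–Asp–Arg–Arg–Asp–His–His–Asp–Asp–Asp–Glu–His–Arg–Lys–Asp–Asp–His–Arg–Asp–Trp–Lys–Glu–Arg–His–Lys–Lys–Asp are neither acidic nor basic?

1

Acidic: D, E. Basic: K, R, H. All other residues are neither.
Matching residues: Trp24.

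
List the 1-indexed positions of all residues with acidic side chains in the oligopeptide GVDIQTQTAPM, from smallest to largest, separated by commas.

3

The acidic residues are Asp (D) and Glu (E), whose side chains end in a carboxylate group.
Matching residues: D3.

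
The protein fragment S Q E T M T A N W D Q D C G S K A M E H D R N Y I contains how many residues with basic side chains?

The basic amino acids are Lys (K), Arg (R), and His (H).
Matching residues: K16, H20, R22.

3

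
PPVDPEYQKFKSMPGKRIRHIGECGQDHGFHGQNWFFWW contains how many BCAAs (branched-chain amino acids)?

V, L, and I make up the branched-chain aliphatic group.
Matching residues: V3, I18, I21.

3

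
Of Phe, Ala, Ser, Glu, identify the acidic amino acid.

Glu

Only D (aspartate) and E (glutamate) carry a side-chain carboxylic acid.
Of the listed options, only Glu belongs to this group.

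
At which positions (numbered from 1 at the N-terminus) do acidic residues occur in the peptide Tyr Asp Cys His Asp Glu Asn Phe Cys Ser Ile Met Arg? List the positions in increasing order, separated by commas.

2, 5, 6

Only D (aspartate) and E (glutamate) carry a side-chain carboxylic acid.
Matching residues: Asp2, Asp5, Glu6.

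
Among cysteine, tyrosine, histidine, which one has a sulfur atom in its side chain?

Only Cys (C) and Met (M) have a sulfur atom in the side chain.
Of the listed options, only cysteine belongs to this group.

cysteine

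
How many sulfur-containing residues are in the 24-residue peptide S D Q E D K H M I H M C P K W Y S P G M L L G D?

The sulfur-bearing residues are cysteine (–SH) and methionine (–S–CH₃).
Matching residues: M8, M11, C12, M20.

4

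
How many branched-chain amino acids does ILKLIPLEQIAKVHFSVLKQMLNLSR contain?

11

V, L, and I make up the branched-chain aliphatic group.
Matching residues: I1, L2, L4, I5, L7, I10, V13, V17, L18, L22, L24.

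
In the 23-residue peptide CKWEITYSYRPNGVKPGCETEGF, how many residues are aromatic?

4

Phenylalanine (F), tryptophan (W), and tyrosine (Y) have aromatic ring side chains.
Matching residues: W3, Y7, Y9, F23.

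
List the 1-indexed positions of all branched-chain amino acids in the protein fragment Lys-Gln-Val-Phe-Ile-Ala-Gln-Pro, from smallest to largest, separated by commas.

3, 5

Valine (V), leucine (L), and isoleucine (I) are the branched-chain amino acids.
Matching residues: Val3, Ile5.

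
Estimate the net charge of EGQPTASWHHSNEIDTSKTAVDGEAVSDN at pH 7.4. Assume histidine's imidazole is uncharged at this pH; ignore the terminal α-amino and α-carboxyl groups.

-5

At pH ~7.4 the Lys and Arg side chains are protonated (+1), the Asp and Glu side chains are deprotonated (−1), and with His taken as neutral all other side chains carry no charge.
Positive (K, R): K18 → +1.
Negative (D, E): E1, E13, D15, D22, E24, D28 → −6.
Net charge = (+1) + (−6) = −5.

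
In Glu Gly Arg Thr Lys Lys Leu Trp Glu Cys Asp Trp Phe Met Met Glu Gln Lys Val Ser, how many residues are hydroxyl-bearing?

2

Serine (S), threonine (T), and tyrosine (Y) each carry a hydroxyl group on the side chain.
Matching residues: Thr4, Ser20.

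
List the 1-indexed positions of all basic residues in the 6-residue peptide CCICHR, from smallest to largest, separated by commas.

Lysine (K), arginine (R), and histidine (H) have basic, nitrogen-containing side chains.
Matching residues: H5, R6.

5, 6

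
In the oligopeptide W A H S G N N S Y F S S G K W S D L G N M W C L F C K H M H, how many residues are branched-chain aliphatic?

2

The BCAAs are Val, Leu, and Ile — aliphatic side chains with a branch point.
Matching residues: L18, L24.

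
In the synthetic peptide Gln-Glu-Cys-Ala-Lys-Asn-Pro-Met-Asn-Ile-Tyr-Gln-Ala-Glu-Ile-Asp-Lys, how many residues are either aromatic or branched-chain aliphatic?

Aromatic: F, W, Y. Branched-chain aliphatic: I, L, V.
Aromatic residues here: Tyr11 (1).
Branched-chain aliphatic residues here: Ile10, Ile15 (2).
The two groups share no amino acid, so total = 1 + 2 = 3.

3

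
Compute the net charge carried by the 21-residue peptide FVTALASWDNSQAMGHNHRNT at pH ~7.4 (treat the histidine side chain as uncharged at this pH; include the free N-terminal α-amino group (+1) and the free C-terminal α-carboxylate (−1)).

0

At pH ~7.4 the Lys and Arg side chains are protonated (+1), the Asp and Glu side chains are deprotonated (−1), and with His taken as neutral all other side chains carry no charge.
Positive (K, R): R19 → +1.
Negative (D, E): D9 → −1.
The N-terminus (+1) and C-terminus (−1) cancel.
Net charge = (+1) + (−1) = 0.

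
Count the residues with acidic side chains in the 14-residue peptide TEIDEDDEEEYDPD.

10

Only D (aspartate) and E (glutamate) carry a side-chain carboxylic acid.
Matching residues: E2, D4, E5, D6, D7, E8, E9, E10, D12, D14.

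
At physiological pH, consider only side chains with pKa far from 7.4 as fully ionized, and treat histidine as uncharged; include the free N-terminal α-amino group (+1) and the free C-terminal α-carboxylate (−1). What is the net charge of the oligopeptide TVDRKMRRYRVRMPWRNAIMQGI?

Near pH 7.4, K and R contribute +1 each, D and E contribute −1 each, and every other side chain (His included, as stated) is uncharged.
Positive (K, R): R4, K5, R7, R8, R10, R12, R16 → +7.
Negative (D, E): D3 → −1.
The N-terminus (+1) and C-terminus (−1) cancel.
Net charge = (+7) + (−1) = +6.

+6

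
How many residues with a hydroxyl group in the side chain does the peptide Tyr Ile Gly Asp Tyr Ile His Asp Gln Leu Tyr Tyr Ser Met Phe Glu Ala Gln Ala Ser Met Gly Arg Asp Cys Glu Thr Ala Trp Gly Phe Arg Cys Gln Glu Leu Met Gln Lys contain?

7

S, T, and Y are the three residues with a side-chain hydroxyl.
Matching residues: Tyr1, Tyr5, Tyr11, Tyr12, Ser13, Ser20, Thr27.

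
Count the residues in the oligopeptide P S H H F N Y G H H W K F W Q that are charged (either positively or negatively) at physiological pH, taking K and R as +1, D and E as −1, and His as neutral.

1

Charged side chains at pH ~7.4: K, R (positive); D, E (negative).
Matching residues: K12.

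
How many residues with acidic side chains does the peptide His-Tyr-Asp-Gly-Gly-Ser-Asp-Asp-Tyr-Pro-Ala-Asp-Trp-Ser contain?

4

The acidic residues are Asp (D) and Glu (E), whose side chains end in a carboxylate group.
Matching residues: Asp3, Asp7, Asp8, Asp12.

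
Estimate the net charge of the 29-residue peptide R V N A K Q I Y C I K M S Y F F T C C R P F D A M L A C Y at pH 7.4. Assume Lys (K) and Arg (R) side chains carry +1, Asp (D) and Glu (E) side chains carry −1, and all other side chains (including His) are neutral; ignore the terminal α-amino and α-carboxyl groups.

+3

Positive (K, R): R1, K5, K11, R20 → +4.
Negative (D, E): D23 → −1.
Net charge = (+4) + (−1) = +3.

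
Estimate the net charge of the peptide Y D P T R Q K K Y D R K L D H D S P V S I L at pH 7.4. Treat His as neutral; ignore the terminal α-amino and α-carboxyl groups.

+1

Near pH 7.4, K and R contribute +1 each, D and E contribute −1 each, and every other side chain (His included, as stated) is uncharged.
Positive (K, R): R5, K7, K8, R11, K12 → +5.
Negative (D, E): D2, D10, D14, D16 → −4.
Net charge = (+5) + (−4) = +1.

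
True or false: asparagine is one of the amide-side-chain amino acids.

Asparagine (N) and glutamine (Q) have uncharged amide side chains.
Asparagine is in this group.

True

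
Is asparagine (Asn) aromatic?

The aromatic amino acids are Phe (F, benzyl), Trp (W, indole), and Tyr (Y, phenol).
Asparagine is not in this group.

No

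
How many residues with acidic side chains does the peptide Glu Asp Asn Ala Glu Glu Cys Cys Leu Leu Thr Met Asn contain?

Only D (aspartate) and E (glutamate) carry a side-chain carboxylic acid.
Matching residues: Glu1, Asp2, Glu5, Glu6.

4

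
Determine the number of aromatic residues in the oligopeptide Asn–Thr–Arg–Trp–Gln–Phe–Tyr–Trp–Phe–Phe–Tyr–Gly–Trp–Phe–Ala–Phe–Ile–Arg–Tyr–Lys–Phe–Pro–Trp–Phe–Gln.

14

F, W, and Y each carry an aromatic ring on the side chain.
Matching residues: Trp4, Phe6, Tyr7, Trp8, Phe9, Phe10, Tyr11, Trp13, Phe14, Phe16, Tyr19, Phe21, Trp23, Phe24.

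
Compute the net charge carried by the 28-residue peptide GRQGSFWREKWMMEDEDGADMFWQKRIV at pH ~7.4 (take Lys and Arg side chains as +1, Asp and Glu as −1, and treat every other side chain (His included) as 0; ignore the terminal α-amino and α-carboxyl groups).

Positive (K, R): R2, R8, K10, K25, R26 → +5.
Negative (D, E): E9, E14, D15, E16, D17, D20 → −6.
Net charge = (+5) + (−6) = −1.

-1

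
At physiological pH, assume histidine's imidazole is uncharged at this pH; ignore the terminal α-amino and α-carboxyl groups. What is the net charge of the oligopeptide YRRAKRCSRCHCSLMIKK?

+7

The side chains ionized at physiological pH are Lys/Arg (+1) and Asp/Glu (−1); with His treated as neutral, nothing else contributes.
Positive (K, R): R2, R3, K5, R6, R9, K17, K18 → +7.
Negative (D, E): none → −0.
Net charge = (+7) + (−0) = +7.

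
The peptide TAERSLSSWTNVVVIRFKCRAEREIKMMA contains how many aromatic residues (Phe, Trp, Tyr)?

2

Matching residues: W9, F17.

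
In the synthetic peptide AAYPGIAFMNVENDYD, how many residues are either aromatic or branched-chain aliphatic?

5

Aromatic: F, W, Y. Branched-chain aliphatic: I, L, V.
Aromatic residues here: Y3, F8, Y15 (3).
Branched-chain aliphatic residues here: I6, V11 (2).
The two groups share no amino acid, so total = 3 + 2 = 5.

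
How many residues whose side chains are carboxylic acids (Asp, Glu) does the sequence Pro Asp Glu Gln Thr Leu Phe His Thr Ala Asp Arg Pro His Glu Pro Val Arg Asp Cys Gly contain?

5

Matching residues: Asp2, Glu3, Asp11, Glu15, Asp19.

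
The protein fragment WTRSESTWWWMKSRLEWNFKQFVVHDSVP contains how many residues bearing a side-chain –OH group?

The –OH-bearing residues are Ser, Thr (aliphatic alcohols), and Tyr (phenol).
Matching residues: T2, S4, S6, T7, S13, S27.

6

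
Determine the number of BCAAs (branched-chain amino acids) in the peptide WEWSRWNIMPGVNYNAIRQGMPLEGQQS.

V, L, and I make up the branched-chain aliphatic group.
Matching residues: I8, V12, I17, L23.

4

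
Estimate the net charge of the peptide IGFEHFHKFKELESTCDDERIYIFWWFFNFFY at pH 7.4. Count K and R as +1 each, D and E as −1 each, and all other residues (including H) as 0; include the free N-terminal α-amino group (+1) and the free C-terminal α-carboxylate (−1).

-3

Positive (K, R): K8, K10, R20 → +3.
Negative (D, E): E4, E11, E13, D17, D18, E19 → −6.
The N-terminus (+1) and C-terminus (−1) cancel.
Net charge = (+3) + (−6) = −3.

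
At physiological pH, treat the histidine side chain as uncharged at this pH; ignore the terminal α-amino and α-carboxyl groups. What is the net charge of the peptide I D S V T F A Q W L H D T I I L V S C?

-2

Near pH 7.4, K and R contribute +1 each, D and E contribute −1 each, and every other side chain (His included, as stated) is uncharged.
Positive (K, R): none → +0.
Negative (D, E): D2, D12 → −2.
Net charge = (+0) + (−2) = −2.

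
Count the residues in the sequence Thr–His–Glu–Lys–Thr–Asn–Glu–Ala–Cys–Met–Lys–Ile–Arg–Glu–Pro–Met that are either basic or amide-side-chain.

Basic: H, K, R. Amide-side-chain: N, Q.
Basic residues here: His2, Lys4, Lys11, Arg13 (4).
Amide-side-chain residues here: Asn6 (1).
The two groups share no amino acid, so total = 4 + 1 = 5.

5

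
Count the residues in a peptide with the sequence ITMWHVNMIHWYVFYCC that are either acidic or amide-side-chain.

1

Acidic: D, E. Amide-side-chain: N, Q.
Acidic residues here: none (0).
Amide-side-chain residues here: N7 (1).
The two groups share no amino acid, so total = 0 + 1 = 1.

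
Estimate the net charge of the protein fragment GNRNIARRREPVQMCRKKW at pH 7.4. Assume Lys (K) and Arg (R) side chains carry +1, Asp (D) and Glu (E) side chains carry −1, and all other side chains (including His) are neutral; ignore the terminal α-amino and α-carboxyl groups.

Positive (K, R): R3, R7, R8, R9, R16, K17, K18 → +7.
Negative (D, E): E10 → −1.
Net charge = (+7) + (−1) = +6.

+6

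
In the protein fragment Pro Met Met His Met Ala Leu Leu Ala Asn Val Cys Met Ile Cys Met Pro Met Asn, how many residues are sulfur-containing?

8

Cysteine (C, thiol) and methionine (M, thioether) are the two sulfur-containing amino acids.
Matching residues: Met2, Met3, Met5, Cys12, Met13, Cys15, Met16, Met18.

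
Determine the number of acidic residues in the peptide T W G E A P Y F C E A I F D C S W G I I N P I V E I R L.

4

Only D (aspartate) and E (glutamate) carry a side-chain carboxylic acid.
Matching residues: E4, E10, D14, E25.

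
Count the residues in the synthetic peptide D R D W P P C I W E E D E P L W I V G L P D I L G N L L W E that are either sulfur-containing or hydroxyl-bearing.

1

Sulfur-containing: C, M. Hydroxyl-bearing: S, T, Y.
Sulfur-containing residues here: C7 (1).
Hydroxyl-bearing residues here: none (0).
The two groups share no amino acid, so total = 1 + 0 = 1.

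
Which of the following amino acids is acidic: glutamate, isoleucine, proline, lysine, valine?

Aspartate (D) and glutamate (E) have carboxylic-acid side chains and are the acidic amino acids.
Of the listed options, only glutamate belongs to this group.

glutamate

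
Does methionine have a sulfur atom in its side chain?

Yes

Cysteine (C, thiol) and methionine (M, thioether) are the two sulfur-containing amino acids.
Methionine is in this group.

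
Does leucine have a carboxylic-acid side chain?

Aspartate (D) and glutamate (E) have carboxylic-acid side chains and are the acidic amino acids.
Leucine is not in this group.

No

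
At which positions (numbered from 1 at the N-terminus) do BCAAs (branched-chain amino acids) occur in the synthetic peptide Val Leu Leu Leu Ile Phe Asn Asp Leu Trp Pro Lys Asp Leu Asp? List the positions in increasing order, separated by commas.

1, 2, 3, 4, 5, 9, 14

V, L, and I make up the branched-chain aliphatic group.
Matching residues: Val1, Leu2, Leu3, Leu4, Ile5, Leu9, Leu14.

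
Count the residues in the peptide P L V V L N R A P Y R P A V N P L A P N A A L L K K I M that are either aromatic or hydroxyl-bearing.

1

Aromatic: F, W, Y. Hydroxyl-bearing: S, T, Y.
Aromatic residues here: Y10 (1).
Hydroxyl-bearing residues here: Y10 (1).
Y is in both groups, so the 1 Y residue must not be double-counted.
Total = 1 + 1 − 1 = 1.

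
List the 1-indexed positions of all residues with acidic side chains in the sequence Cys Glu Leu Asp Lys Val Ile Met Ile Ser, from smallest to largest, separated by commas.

The acidic residues are Asp (D) and Glu (E), whose side chains end in a carboxylate group.
Matching residues: Glu2, Asp4.

2, 4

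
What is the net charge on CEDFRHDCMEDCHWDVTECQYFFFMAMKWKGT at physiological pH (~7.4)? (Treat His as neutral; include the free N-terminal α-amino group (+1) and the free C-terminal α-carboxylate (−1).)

-4

The side chains ionized at physiological pH are Lys/Arg (+1) and Asp/Glu (−1); with His treated as neutral, nothing else contributes.
Positive (K, R): R5, K28, K30 → +3.
Negative (D, E): E2, D3, D7, E10, D11, D15, E18 → −7.
The N-terminus (+1) and C-terminus (−1) cancel.
Net charge = (+3) + (−7) = −4.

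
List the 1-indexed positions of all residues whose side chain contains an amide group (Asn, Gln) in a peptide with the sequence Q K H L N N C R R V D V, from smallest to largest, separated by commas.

1, 5, 6

Matching residues: Q1, N5, N6.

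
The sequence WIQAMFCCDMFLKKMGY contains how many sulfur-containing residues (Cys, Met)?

5

Matching residues: M5, C7, C8, M10, M15.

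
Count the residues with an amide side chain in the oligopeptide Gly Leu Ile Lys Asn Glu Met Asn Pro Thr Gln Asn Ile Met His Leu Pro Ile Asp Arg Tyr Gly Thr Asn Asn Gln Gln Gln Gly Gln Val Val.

10

The amide-side-chain residues are Asn (N) and Gln (Q).
Matching residues: Asn5, Asn8, Gln11, Asn12, Asn24, Asn25, Gln26, Gln27, Gln28, Gln30.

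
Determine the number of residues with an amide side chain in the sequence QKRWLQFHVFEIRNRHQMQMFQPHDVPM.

The amide-side-chain residues are Asn (N) and Gln (Q).
Matching residues: Q1, Q6, N14, Q17, Q19, Q22.

6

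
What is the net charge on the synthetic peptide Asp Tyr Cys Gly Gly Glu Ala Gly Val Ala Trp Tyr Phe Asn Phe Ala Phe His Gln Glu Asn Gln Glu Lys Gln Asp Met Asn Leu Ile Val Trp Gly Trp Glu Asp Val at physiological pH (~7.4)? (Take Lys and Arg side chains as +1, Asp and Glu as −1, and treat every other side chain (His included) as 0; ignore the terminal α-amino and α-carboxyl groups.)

-6

Positive (K, R): Lys24 → +1.
Negative (D, E): Asp1, Glu6, Glu20, Glu23, Asp26, Glu35, Asp36 → −7.
Net charge = (+1) + (−7) = −6.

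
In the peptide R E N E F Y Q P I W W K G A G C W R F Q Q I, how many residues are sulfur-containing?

1

Cysteine (C, thiol) and methionine (M, thioether) are the two sulfur-containing amino acids.
Matching residues: C16.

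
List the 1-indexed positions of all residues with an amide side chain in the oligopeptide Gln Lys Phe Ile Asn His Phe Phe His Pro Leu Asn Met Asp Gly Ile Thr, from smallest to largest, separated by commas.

Asparagine (N) and glutamine (Q) have uncharged amide side chains.
Matching residues: Gln1, Asn5, Asn12.

1, 5, 12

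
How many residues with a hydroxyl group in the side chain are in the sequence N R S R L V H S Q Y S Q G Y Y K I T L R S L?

8

The –OH-bearing residues are Ser, Thr (aliphatic alcohols), and Tyr (phenol).
Matching residues: S3, S8, Y10, S11, Y14, Y15, T18, S21.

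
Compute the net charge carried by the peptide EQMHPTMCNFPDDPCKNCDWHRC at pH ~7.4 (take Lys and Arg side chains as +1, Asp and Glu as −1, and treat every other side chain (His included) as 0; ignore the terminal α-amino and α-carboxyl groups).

Positive (K, R): K16, R22 → +2.
Negative (D, E): E1, D12, D13, D19 → −4.
Net charge = (+2) + (−4) = −2.

-2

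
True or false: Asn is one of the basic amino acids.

K, R, and H are the three residues with basic side chains (ε-amine, guanidinium, and imidazole respectively).
Asparagine is not in this group.

False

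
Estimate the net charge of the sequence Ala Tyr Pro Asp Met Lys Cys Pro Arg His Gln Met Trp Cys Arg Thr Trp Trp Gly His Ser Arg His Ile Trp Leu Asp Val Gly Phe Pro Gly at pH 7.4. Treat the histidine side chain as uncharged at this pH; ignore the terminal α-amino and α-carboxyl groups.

At pH ~7.4 the Lys and Arg side chains are protonated (+1), the Asp and Glu side chains are deprotonated (−1), and with His taken as neutral all other side chains carry no charge.
Positive (K, R): Lys6, Arg9, Arg15, Arg22 → +4.
Negative (D, E): Asp4, Asp27 → −2.
Net charge = (+4) + (−2) = +2.

+2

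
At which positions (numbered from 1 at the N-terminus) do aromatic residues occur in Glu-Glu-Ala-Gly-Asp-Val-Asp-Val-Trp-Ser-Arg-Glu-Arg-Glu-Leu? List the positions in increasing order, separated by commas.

9

The aromatic amino acids are Phe (F, benzyl), Trp (W, indole), and Tyr (Y, phenol).
Matching residues: Trp9.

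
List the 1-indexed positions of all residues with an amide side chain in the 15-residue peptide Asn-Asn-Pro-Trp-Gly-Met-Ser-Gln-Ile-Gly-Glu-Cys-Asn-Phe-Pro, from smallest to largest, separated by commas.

1, 2, 8, 13

Asparagine (N) and glutamine (Q) have uncharged amide side chains.
Matching residues: Asn1, Asn2, Gln8, Asn13.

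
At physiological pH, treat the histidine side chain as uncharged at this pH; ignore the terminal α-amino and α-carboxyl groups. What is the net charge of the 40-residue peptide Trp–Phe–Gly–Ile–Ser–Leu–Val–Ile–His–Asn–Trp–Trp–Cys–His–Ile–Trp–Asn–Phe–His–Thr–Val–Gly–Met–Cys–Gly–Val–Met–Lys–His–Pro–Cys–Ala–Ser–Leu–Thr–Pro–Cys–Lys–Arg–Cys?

Near pH 7.4, K and R contribute +1 each, D and E contribute −1 each, and every other side chain (His included, as stated) is uncharged.
Positive (K, R): Lys28, Lys38, Arg39 → +3.
Negative (D, E): none → −0.
Net charge = (+3) + (−0) = +3.

+3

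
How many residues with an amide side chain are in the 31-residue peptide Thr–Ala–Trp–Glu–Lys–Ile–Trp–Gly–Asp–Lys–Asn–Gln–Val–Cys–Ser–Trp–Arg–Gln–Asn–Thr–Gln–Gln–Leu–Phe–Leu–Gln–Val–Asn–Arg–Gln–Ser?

9

The amide-side-chain residues are Asn (N) and Gln (Q).
Matching residues: Asn11, Gln12, Gln18, Asn19, Gln21, Gln22, Gln26, Asn28, Gln30.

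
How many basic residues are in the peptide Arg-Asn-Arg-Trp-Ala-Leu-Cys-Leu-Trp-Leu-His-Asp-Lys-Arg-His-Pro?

The basic amino acids are Lys (K), Arg (R), and His (H).
Matching residues: Arg1, Arg3, His11, Lys13, Arg14, His15.

6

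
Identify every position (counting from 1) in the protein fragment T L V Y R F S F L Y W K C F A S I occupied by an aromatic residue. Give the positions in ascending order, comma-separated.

The aromatic amino acids are Phe (F, benzyl), Trp (W, indole), and Tyr (Y, phenol).
Matching residues: Y4, F6, F8, Y10, W11, F14.

4, 6, 8, 10, 11, 14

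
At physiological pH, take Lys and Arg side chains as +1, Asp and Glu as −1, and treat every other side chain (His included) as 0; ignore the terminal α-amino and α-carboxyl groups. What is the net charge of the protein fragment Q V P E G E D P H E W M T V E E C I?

Positive (K, R): none → +0.
Negative (D, E): E4, E6, D7, E10, E15, E16 → −6.
Net charge = (+0) + (−6) = −6.

-6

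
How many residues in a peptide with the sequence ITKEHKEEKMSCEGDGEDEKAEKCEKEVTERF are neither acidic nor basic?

Acidic: D, E. Basic: K, R, H. All other residues are neither.
Matching residues: I1, T2, M10, S11, C12, G14, G16, A21, C24, V28, T29, F32.

12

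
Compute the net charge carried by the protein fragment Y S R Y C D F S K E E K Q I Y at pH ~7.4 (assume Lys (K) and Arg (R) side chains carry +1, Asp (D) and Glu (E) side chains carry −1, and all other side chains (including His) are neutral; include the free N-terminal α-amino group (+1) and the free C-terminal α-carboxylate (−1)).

0

Positive (K, R): R3, K9, K12 → +3.
Negative (D, E): D6, E10, E11 → −3.
The N-terminus (+1) and C-terminus (−1) cancel.
Net charge = (+3) + (−3) = 0.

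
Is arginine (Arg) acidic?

No

The acidic residues are Asp (D) and Glu (E), whose side chains end in a carboxylate group.
Arginine is not in this group.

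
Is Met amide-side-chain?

Asparagine (N) and glutamine (Q) have uncharged amide side chains.
Methionine is not in this group.

No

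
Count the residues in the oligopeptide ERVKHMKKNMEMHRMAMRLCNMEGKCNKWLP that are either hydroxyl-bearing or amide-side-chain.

Hydroxyl-bearing: S, T, Y. Amide-side-chain: N, Q.
Hydroxyl-bearing residues here: none (0).
Amide-side-chain residues here: N9, N21, N27 (3).
The two groups share no amino acid, so total = 0 + 3 = 3.

3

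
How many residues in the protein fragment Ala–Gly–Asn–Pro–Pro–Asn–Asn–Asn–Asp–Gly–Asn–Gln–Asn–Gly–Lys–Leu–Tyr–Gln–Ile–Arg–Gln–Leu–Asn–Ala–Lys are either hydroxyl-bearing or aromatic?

1

Hydroxyl-bearing: S, T, Y. Aromatic: F, W, Y.
Hydroxyl-bearing residues here: Tyr17 (1).
Aromatic residues here: Tyr17 (1).
Y is in both groups, so the 1 Y residue must not be double-counted.
Total = 1 + 1 − 1 = 1.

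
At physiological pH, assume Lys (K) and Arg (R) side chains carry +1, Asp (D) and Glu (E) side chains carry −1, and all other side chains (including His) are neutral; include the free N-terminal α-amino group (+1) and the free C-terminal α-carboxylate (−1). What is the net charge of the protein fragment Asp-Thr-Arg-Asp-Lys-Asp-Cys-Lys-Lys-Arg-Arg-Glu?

+2

Positive (K, R): Arg3, Lys5, Lys8, Lys9, Arg10, Arg11 → +6.
Negative (D, E): Asp1, Asp4, Asp6, Glu12 → −4.
The N-terminus (+1) and C-terminus (−1) cancel.
Net charge = (+6) + (−4) = +2.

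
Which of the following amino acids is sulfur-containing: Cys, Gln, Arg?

The sulfur-bearing residues are cysteine (–SH) and methionine (–S–CH₃).
Of the listed options, only Cys belongs to this group.

Cys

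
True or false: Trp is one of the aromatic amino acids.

True

Phenylalanine (F), tryptophan (W), and tyrosine (Y) have aromatic ring side chains.
Tryptophan is in this group.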